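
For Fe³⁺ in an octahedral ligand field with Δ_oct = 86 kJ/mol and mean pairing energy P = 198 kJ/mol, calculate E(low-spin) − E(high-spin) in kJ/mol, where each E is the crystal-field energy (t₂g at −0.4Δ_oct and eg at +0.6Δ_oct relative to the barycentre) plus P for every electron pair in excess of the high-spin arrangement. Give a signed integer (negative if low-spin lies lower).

Fe sits in group 8; removing 3 electrons leaves Fe³⁺ with 8 − 3 = 5 d electrons.
High-spin d⁵ fills as t₂g³ eg² with CFSE 3(−0.4) + 2(+0.6) = 0.0Δ_oct = 0 kJ/mol.
Low-spin t₂g⁵ eg⁰ gives -2.0Δ_oct = -172 kJ/mol, but forming 2 extra pairs costs 2P = 396 kJ/mol, so E(LS) = -172 + 396 = 224 kJ/mol.
E(LS) − E(HS) = 224 − (0) = 224 kJ/mol.

224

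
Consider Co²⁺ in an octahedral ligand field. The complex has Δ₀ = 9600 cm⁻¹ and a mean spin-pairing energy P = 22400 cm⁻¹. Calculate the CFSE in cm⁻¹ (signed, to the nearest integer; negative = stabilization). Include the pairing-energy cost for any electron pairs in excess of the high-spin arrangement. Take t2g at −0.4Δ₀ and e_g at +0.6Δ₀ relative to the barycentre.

Co sits in group 9; removing 2 electrons leaves Co²⁺ with 9 − 2 = 7 d electrons.
With Δ₀ < P the complex is high-spin.
Filling d⁷ accordingly: t2g^5 e_g^2.
Orbital CFSE = -0.8Δ₀ = -0.8 × 9600 = -7680 cm⁻¹.
High-spin has no excess pairs, so no pairing correction applies.

-7680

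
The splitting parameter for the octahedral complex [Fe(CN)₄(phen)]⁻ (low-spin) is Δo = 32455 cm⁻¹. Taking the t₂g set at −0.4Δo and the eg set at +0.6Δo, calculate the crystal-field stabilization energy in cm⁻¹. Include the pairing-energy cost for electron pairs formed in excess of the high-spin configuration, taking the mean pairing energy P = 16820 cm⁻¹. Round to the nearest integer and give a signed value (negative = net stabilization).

Ligand charges: 4×(-1) from CN⁻ and 1×(+0) from phen sum to -4; with overall charge -1, Fe is +3.
Fe is in group 8, so Fe³⁺ is d⁵ (8 − 3 = 5).
The d⁵ electrons fill as t₂g⁵ eg⁰.
Orbital CFSE = 5(-0.4) + 0(0.6) = -2.0Δo = -2.0 × 32455 = -64910 cm⁻¹.
Pairing penalty: 2 pairs vs 0 in the high-spin reference → 2 extra × P = 33640 cm⁻¹.
Combining: -64910 + 33640 = -31270 cm⁻¹.

-31270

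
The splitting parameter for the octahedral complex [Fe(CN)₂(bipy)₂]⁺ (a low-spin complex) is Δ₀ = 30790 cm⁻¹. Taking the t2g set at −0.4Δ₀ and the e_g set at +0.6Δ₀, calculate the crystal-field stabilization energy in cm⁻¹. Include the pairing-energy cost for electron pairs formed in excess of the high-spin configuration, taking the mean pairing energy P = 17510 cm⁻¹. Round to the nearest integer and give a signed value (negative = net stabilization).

-26560

Ligand charges: 2×(-1) from CN⁻ and 2×(+0) from bipy sum to -2; with overall charge +1, Fe is +3.
Fe is in group 8, so Fe³⁺ is d⁵ (8 − 3 = 5).
Configuration: t2g^5 e_g^0.
CFSE(orbital) = 5×(-0.4Δ₀) + 0×(0.6Δ₀) = -2.0Δ₀; with Δ₀ = 30790 cm⁻¹ that is -61580 cm⁻¹.
High-spin d⁵ would be t2g^3 e_g^2 with 0 pairs; low-spin has 2, so 2 excess pairs cost +2P = +35020 cm⁻¹.
Overall CFSE = -61580 + 35020 = -26560 cm⁻¹.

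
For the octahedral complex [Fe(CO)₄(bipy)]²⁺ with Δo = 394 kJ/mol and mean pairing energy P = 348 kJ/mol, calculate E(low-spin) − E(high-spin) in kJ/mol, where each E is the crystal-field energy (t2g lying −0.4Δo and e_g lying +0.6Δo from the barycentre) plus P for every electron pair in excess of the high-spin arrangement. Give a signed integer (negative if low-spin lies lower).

-92

Ligand charges: 4×(+0) from CO and 1×(+0) from bipy sum to +0; with overall charge +2, Fe is +2.
Fe sits in group 8; removing 2 electrons leaves Fe²⁺ with 8 − 2 = 6 d electrons.
High-spin: t2g^4 e_g^2, CFSE = -0.4Δo = -158 kJ/mol.
For low-spin the configuration is t2g^6 e_g^0: orbital energy -2.4 × 394 = -946 kJ/mol, and 2 additional pairs relative to high-spin add 696 kJ/mol, giving -250 kJ/mol.
The difference is -250 − (-158) = -92 kJ/mol, so low-spin lies lower.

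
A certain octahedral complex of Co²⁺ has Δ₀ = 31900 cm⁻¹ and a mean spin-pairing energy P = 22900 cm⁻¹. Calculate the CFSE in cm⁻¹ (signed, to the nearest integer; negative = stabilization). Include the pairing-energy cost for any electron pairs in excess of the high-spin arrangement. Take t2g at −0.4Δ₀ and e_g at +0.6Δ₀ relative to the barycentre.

Co is in group 9, so Co²⁺ is d⁷ (9 − 2 = 7).
Δ₀ > P, so pairing is preferred: the ground state is low-spin.
Filling d⁷ accordingly: t2g^6 e_g^1.
Orbital CFSE = -1.8Δ₀ = -1.8 × 31900 = -57420 cm⁻¹.
Excess pairs vs high-spin: 3 − 2 = 1; pairing cost = +22900 cm⁻¹.
Net CFSE = -57420 + 22900 = -34520 cm⁻¹.

-34520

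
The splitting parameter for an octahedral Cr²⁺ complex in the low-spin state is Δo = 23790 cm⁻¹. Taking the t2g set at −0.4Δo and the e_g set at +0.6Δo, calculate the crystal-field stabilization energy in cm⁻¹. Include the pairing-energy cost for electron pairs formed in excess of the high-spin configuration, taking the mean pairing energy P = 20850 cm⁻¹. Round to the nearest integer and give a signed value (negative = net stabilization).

Cr is in group 6, so Cr²⁺ is d⁴ (6 − 2 = 4).
The d⁴ electrons fill as t2g^4 e_g^0.
The orbital stabilization is -1.6Δo = -1.6 × 23790 = -38064 cm⁻¹.
Relative to high-spin t2g^3 e_g^1 (0 paired), the low-spin configuration has 1 additional pair, contributing +1 × 20850 = +20850 cm⁻¹.
Net CFSE = -38064 + 20850 = -17214 cm⁻¹.

-17214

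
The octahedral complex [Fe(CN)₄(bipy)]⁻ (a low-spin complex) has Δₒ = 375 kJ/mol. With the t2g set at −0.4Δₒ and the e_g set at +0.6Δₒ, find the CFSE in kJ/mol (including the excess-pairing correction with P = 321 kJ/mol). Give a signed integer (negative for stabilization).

Ligand charges: 4×(-1) from CN⁻ and 1×(+0) from bipy sum to -4; with overall charge -1, Fe is +3.
Fe³⁺: group 8, so d-count = 8 − 3 = 5.
Configuration: t2g^5 e_g^0.
The orbital stabilization is -2.0Δₒ = -2.0 × 375 = -750 kJ/mol.
Pairing penalty: 2 pairs vs 0 in the high-spin reference → 2 extra × P = 642 kJ/mol.
Net CFSE = -750 + 642 = -108 kJ/mol.

-108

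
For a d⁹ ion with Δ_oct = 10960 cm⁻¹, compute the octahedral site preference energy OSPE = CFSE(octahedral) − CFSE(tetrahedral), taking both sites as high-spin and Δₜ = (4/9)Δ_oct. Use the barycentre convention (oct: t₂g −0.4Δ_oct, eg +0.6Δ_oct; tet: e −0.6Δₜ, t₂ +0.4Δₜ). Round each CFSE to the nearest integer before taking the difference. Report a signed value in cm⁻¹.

Octahedral high-spin t₂g⁶ eg³: CFSE = -0.6 × 10960 = -6576 cm⁻¹.
In a tetrahedral site the filling is e⁴ t₂⁵: CFSE(tet) = -0.4Δₜ = -0.4 × (4/9)(10960) = -1948 cm⁻¹.
OSPE = CFSE(oct) − CFSE(tet) = -6576 − (-1948) = -4628 cm⁻¹.

-4628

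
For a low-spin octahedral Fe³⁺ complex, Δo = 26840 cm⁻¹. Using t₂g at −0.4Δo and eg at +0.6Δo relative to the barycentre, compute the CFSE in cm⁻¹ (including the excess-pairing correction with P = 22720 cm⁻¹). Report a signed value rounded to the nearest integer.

-8240

Group 8 minus oxidation state +3 gives a d⁵ configuration for Fe³⁺.
The d⁵ electrons fill as t₂g⁵ eg⁰.
CFSE(orbital) = 5×(-0.4Δo) + 0×(0.6Δo) = -2.0Δo; with Δo = 26840 cm⁻¹ that is -53680 cm⁻¹.
Relative to high-spin t₂g³ eg² (0 paired), the low-spin configuration has 2 additional pairs, contributing +2 × 22720 = +45440 cm⁻¹.
Combining: -53680 + 45440 = -8240 cm⁻¹.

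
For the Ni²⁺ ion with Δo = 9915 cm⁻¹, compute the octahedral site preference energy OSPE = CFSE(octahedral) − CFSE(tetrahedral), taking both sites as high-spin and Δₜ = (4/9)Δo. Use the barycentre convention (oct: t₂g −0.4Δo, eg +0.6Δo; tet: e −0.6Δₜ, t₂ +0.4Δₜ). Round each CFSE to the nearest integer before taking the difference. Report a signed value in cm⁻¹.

Ni sits in group 10; removing 2 electrons leaves Ni²⁺ with 10 − 2 = 8 d electrons.
In an octahedral site d⁸ (HS) is t2g^6 e_g^2, giving CFSE(oct) = -1.2Δo = -11898 cm⁻¹.
Tetrahedral: e^4 t2^4, CFSE = 4(−0.6) + 4(+0.4) = -0.8Δₜ = -0.8 × (4/9) × 9915 = -3525 cm⁻¹.
OSPE = CFSE(oct) − CFSE(tet) = -11898 − (-3525) = -8373 cm⁻¹.

-8373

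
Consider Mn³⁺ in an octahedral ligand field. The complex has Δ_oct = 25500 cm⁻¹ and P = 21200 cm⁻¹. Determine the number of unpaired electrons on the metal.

2

Mn is in group 7, so Mn³⁺ is d⁴ (7 − 3 = 4).
Δ_oct > P, so pairing is preferred: the ground state is low-spin.
That gives t₂g⁴ eg⁰.
Unpaired electrons: 2.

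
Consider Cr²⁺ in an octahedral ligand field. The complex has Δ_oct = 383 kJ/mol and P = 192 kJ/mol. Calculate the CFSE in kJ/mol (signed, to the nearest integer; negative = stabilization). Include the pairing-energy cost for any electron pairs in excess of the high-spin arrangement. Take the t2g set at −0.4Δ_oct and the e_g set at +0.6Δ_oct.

Group 6 minus oxidation state +2 gives a d⁴ configuration for Cr²⁺.
Δ_oct > P, so pairing is preferred: the ground state is low-spin.
Configuration: t2g^4 e_g^0.
Orbital CFSE = -1.6Δ_oct = -1.6 × 383 = -613 kJ/mol.
Excess pairs vs high-spin: 1 − 0 = 1; pairing cost = +192 kJ/mol.
Net CFSE = -613 + 192 = -421 kJ/mol.

-421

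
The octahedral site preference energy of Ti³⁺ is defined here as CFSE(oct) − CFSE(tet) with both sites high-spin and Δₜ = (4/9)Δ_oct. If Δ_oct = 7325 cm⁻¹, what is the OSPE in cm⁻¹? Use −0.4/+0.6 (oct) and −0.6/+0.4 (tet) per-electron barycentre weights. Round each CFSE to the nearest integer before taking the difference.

Ti is in group 4, so Ti³⁺ is d¹ (4 − 3 = 1).
Octahedral high-spin t₂g¹ eg⁰: CFSE = -0.4 × 7325 = -2930 cm⁻¹.
In a tetrahedral site the filling is e¹ t₂⁰: CFSE(tet) = -0.6Δₜ = -0.6 × (4/9)(7325) = -1953 cm⁻¹.
OSPE = -2930 − (-1953) = -977 cm⁻¹.

-977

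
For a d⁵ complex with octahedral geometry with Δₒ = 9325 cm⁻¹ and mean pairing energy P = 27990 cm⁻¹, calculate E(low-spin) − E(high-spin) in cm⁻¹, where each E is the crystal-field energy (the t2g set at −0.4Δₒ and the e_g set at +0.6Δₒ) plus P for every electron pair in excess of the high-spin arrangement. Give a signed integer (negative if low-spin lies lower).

37330

In the high-spin limit (t2g^3 e_g^2) the orbital term is 0.0Δₒ = 0 cm⁻¹, with no excess pairing.
For low-spin the configuration is t2g^5 e_g^0: orbital energy -2.0 × 9325 = -18650 cm⁻¹, and 2 additional pairs relative to high-spin add 55980 cm⁻¹, giving 37330 cm⁻¹.
The difference is 37330 − (0) = 37330 cm⁻¹, so high-spin lies lower.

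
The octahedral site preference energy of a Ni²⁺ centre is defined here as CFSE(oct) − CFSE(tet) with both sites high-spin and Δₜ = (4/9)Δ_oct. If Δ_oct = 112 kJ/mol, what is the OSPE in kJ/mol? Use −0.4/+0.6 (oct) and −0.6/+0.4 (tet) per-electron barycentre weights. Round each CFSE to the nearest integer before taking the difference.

Group 10 minus oxidation state +2 gives a d⁸ configuration for Ni²⁺.
Octahedral (high-spin): t₂g⁶ eg², CFSE = 6(−0.4) + 2(+0.6) = -1.2Δ_oct = -1.2 × 112 = -134 kJ/mol.
Tetrahedral: e⁴ t₂⁴, CFSE = 4(−0.6) + 4(+0.4) = -0.8Δₜ = -0.8 × (4/9) × 112 = -40 kJ/mol.
OSPE = -134 − (-40) = -94 kJ/mol.

-94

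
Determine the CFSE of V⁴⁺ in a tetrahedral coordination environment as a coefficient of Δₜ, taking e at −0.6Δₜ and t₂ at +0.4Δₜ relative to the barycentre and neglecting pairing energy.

V sits in group 5; removing 4 electrons leaves V⁴⁺ with 5 − 4 = 1 d electrons.
Tetrahedral splitting is small, so the complex is high-spin.
Configuration: e¹ t₂⁰.
CFSE = 1(-0.6Δₜ) + 0(0.4Δₜ) = -0.6Δₜ + 0.0Δₜ = -0.6Δₜ.

-0.6 Δₜ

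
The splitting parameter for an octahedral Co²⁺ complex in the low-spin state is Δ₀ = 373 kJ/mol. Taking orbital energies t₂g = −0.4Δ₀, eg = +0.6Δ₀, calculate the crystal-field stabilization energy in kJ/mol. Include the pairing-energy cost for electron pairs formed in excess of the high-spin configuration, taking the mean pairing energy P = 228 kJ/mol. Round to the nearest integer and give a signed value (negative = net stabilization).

-443

Co is in group 9, so Co²⁺ is d⁷ (9 − 2 = 7).
Configuration: t₂g⁶ eg¹.
CFSE(orbital) = 6×(-0.4Δ₀) + 1×(0.6Δ₀) = -1.8Δ₀; with Δ₀ = 373 kJ/mol that is -671 kJ/mol.
Relative to high-spin t₂g⁵ eg² (2 paired), the low-spin configuration has 1 additional pair, contributing +1 × 228 = +228 kJ/mol.
Combining: -671 + 228 = -443 kJ/mol.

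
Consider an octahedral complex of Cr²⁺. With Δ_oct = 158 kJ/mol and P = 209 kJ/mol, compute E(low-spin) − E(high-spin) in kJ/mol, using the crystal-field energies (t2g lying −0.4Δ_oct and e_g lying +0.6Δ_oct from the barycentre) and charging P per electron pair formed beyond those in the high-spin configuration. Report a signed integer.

51

Cr²⁺: group 6, so d-count = 6 − 2 = 4.
High-spin d⁴ fills as t2g^3 e_g^1 with CFSE 3(−0.4) + 1(+0.6) = -0.6Δ_oct = -95 kJ/mol.
For low-spin the configuration is t2g^4 e_g^0: orbital energy -1.6 × 158 = -253 kJ/mol, and 1 additional pair relative to high-spin adds 209 kJ/mol, giving -44 kJ/mol.
The difference is -44 − (-95) = 51 kJ/mol, so high-spin lies lower.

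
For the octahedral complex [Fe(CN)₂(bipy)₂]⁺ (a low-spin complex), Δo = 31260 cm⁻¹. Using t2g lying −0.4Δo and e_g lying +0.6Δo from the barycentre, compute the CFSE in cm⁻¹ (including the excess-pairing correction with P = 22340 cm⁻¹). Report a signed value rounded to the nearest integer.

-17840

Ligand charges: 2×(-1) from CN⁻ and 2×(+0) from bipy sum to -2; with overall charge +1, Fe is +3.
Fe sits in group 8; removing 3 electrons leaves Fe³⁺ with 8 − 3 = 5 d electrons.
Electron filling gives t2g^5 e_g^0.
CFSE(orbital) = 5×(-0.4Δo) + 0×(0.6Δo) = -2.0Δo; with Δo = 31260 cm⁻¹ that is -62520 cm⁻¹.
High-spin d⁵ would be t2g^3 e_g^2 with 0 pairs; low-spin has 2, so 2 excess pairs cost +2P = +44680 cm⁻¹.
Overall CFSE = -62520 + 44680 = -17840 cm⁻¹.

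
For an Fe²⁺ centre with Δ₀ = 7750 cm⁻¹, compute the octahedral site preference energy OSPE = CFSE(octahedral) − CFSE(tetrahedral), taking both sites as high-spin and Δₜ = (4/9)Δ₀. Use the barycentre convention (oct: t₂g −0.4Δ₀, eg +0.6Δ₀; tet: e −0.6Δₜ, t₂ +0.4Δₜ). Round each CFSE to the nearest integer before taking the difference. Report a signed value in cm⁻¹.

Fe sits in group 8; removing 2 electrons leaves Fe²⁺ with 8 − 2 = 6 d electrons.
Octahedral high-spin t2g^4 e_g^2: CFSE = -0.4 × 7750 = -3100 cm⁻¹.
In a tetrahedral site the filling is e^3 t2^3: CFSE(tet) = -0.6Δₜ = -0.6 × (4/9)(7750) = -2067 cm⁻¹.
Subtracting, OSPE = -3100 − (-2067) = -1033 cm⁻¹.

-1033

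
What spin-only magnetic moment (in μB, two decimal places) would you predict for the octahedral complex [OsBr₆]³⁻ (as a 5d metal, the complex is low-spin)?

1.73 μB

Each Br⁻ contributes -1; 6 × (-1) = -6. With overall charge -3, Os is in the +3 oxidation state.
Os sits in group 8; removing 3 electrons leaves Os³⁺ with 8 − 3 = 5 d electrons.
Configuration: t2g^5 e_g^0 → 1 unpaired electron.
μ(spin-only) = √[1(1+2)] = √3 ≈ 1.73 μB.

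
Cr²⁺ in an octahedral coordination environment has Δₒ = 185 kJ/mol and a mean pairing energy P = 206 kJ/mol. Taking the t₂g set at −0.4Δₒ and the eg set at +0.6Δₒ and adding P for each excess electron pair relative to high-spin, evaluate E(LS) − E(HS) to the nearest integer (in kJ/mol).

Cr²⁺: group 6, so d-count = 6 − 2 = 4.
High-spin d⁴ fills as t₂g³ eg¹ with CFSE 3(−0.4) + 1(+0.6) = -0.6Δₒ = -111 kJ/mol.
For low-spin the configuration is t₂g⁴ eg⁰: orbital energy -1.6 × 185 = -296 kJ/mol, and 1 additional pair relative to high-spin adds 206 kJ/mol, giving -90 kJ/mol.
The difference is -90 − (-111) = 21 kJ/mol, so high-spin lies lower.

21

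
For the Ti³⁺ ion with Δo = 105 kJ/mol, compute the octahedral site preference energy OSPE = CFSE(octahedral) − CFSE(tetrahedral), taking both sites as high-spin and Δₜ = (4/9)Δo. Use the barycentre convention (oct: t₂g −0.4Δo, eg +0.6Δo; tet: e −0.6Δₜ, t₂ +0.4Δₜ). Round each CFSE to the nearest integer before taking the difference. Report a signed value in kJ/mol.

-14

Ti is in group 4, so Ti³⁺ is d¹ (4 − 3 = 1).
Octahedral (high-spin): t₂g¹ eg⁰, CFSE = 1(−0.4) + 0(+0.6) = -0.4Δo = -0.4 × 105 = -42 kJ/mol.
Tetrahedral: e¹ t₂⁰, CFSE = 1(−0.6) + 0(+0.4) = -0.6Δₜ = -0.6 × (4/9) × 105 = -28 kJ/mol.
OSPE = CFSE(oct) − CFSE(tet) = -42 − (-28) = -14 kJ/mol.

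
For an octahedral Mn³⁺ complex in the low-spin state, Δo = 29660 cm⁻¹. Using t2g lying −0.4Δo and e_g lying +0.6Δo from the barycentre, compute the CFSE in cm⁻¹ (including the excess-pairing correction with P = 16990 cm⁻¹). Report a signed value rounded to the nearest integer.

-30466

Mn³⁺: group 7, so d-count = 7 − 3 = 4.
Electron filling gives t2g^4 e_g^0.
CFSE(orbital) = 4×(-0.4Δo) + 0×(0.6Δo) = -1.6Δo; with Δo = 29660 cm⁻¹ that is -47456 cm⁻¹.
Relative to high-spin t2g^3 e_g^1 (0 paired), the low-spin configuration has 1 additional pair, contributing +1 × 16990 = +16990 cm⁻¹.
Overall CFSE = -47456 + 16990 = -30466 cm⁻¹.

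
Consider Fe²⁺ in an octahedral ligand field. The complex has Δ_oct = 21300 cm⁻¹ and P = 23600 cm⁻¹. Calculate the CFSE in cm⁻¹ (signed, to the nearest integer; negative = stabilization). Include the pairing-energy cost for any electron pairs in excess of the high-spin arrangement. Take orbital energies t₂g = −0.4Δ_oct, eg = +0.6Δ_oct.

-8520

Fe²⁺: group 8, so d-count = 8 − 2 = 6.
With Δ_oct < P the complex is high-spin.
That gives t₂g⁴ eg².
Orbital CFSE = -0.4Δ_oct = -0.4 × 21300 = -8520 cm⁻¹.
High-spin has no excess pairs, so no pairing correction applies.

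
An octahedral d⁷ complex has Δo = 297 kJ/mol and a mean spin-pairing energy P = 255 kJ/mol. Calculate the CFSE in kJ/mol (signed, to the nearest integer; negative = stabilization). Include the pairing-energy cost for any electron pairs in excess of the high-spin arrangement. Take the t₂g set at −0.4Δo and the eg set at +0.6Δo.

-280

With Δo > P the complex is low-spin.
That gives t₂g⁶ eg¹.
Orbital CFSE = -1.8Δo = -1.8 × 297 = -535 kJ/mol.
Excess pairs vs high-spin: 3 − 2 = 1; pairing cost = +255 kJ/mol.
Net CFSE = -535 + 255 = -280 kJ/mol.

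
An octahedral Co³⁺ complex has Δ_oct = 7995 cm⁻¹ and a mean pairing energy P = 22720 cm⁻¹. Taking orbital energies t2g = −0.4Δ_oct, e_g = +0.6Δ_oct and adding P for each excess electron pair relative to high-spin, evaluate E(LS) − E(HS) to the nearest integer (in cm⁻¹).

29450

Co³⁺: group 9, so d-count = 9 − 3 = 6.
In the high-spin limit (t2g^4 e_g^2) the orbital term is -0.4Δ_oct = -3198 cm⁻¹, with no excess pairing.
For low-spin the configuration is t2g^6 e_g^0: orbital energy -2.4 × 7995 = -19188 cm⁻¹, and 2 additional pairs relative to high-spin add 45440 cm⁻¹, giving 26252 cm⁻¹.
The difference is 26252 − (-3198) = 29450 cm⁻¹, so high-spin lies lower.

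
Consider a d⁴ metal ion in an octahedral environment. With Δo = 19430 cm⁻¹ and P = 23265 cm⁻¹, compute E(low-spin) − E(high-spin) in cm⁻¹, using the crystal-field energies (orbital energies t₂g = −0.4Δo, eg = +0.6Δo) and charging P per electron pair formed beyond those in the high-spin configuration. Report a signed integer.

In the high-spin limit (t₂g³ eg¹) the orbital term is -0.6Δo = -11658 cm⁻¹, with no excess pairing.
Low-spin t₂g⁴ eg⁰ gives -1.6Δo = -31088 cm⁻¹, but forming 1 extra pair costs 1P = 23265 cm⁻¹, so E(LS) = -31088 + 23265 = -7823 cm⁻¹.
E(LS) − E(HS) = -7823 − (-11658) = 3835 cm⁻¹.

3835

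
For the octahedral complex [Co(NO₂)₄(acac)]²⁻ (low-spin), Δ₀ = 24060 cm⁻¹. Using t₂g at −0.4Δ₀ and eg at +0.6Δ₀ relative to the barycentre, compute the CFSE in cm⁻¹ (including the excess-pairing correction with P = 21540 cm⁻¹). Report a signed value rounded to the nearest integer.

-14664

Ligand charges: 4×(-1) from NO₂⁻ and 1×(-1) from acac⁻ sum to -5; with overall charge -2, Co is +3.
Co sits in group 9; removing 3 electrons leaves Co³⁺ with 9 − 3 = 6 d electrons.
The d⁶ electrons fill as t₂g⁶ eg⁰.
Orbital CFSE = 6(-0.4) + 0(0.6) = -2.4Δ₀ = -2.4 × 24060 = -57744 cm⁻¹.
Pairing penalty: 3 pairs vs 1 in the high-spin reference → 2 extra × P = 43080 cm⁻¹.
Combining: -57744 + 43080 = -14664 cm⁻¹.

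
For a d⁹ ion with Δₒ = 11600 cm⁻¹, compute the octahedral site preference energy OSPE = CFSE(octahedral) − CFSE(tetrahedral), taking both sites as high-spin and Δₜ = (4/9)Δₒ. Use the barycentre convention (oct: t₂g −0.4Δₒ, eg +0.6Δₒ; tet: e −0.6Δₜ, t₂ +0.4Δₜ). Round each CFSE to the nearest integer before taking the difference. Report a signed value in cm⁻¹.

-4898

Octahedral (high-spin): t₂g⁶ eg³, CFSE = 6(−0.4) + 3(+0.6) = -0.6Δₒ = -0.6 × 11600 = -6960 cm⁻¹.
In a tetrahedral site the filling is e⁴ t₂⁵: CFSE(tet) = -0.4Δₜ = -0.4 × (4/9)(11600) = -2062 cm⁻¹.
OSPE = CFSE(oct) − CFSE(tet) = -6960 − (-2062) = -4898 cm⁻¹.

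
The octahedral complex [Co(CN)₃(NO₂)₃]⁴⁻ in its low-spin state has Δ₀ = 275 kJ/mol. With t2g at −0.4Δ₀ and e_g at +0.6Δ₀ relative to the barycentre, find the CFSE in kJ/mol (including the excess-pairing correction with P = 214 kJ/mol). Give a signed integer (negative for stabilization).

-281

Ligand charges: 3×(-1) from CN⁻ and 3×(-1) from NO₂⁻ sum to -6; with overall charge -4, Co is +2.
Co sits in group 9; removing 2 electrons leaves Co²⁺ with 9 − 2 = 7 d electrons.
The d⁷ electrons fill as t2g^6 e_g^1.
The orbital stabilization is -1.8Δ₀ = -1.8 × 275 = -495 kJ/mol.
Pairing penalty: 3 pairs vs 2 in the high-spin reference → 1 extra × P = 214 kJ/mol.
Combining: -495 + 214 = -281 kJ/mol.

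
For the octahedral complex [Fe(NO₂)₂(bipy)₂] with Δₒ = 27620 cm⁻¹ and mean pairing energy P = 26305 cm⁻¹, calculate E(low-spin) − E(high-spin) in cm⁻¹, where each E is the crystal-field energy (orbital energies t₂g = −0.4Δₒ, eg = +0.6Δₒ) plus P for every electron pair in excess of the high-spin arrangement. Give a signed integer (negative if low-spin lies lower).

Ligand charges: 2×(-1) from NO₂⁻ and 2×(+0) from bipy sum to -2; with overall charge +0, Fe is +2.
Fe is in group 8, so Fe²⁺ is d⁶ (8 − 2 = 6).
High-spin: t₂g⁴ eg², CFSE = -0.4Δₒ = -11048 cm⁻¹.
Low-spin: t₂g⁶ eg⁰, orbital CFSE = -2.4Δₒ = -66288 cm⁻¹; plus 2 excess pairs × P = +52610 cm⁻¹; total -13678 cm⁻¹.
E(LS) − E(HS) = -13678 − (-11048) = -2630 cm⁻¹.

-2630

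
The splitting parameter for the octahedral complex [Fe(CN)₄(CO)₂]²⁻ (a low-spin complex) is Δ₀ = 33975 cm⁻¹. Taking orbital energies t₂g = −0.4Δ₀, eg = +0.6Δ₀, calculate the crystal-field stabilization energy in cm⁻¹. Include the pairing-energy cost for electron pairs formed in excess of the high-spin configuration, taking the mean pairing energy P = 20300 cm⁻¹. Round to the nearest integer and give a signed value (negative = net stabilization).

Ligand charges: 4×(-1) from CN⁻ and 2×(+0) from CO sum to -4; with overall charge -2, Fe is +2.
Fe sits in group 8; removing 2 electrons leaves Fe²⁺ with 8 − 2 = 6 d electrons.
Electron filling gives t₂g⁶ eg⁰.
CFSE(orbital) = 6×(-0.4Δ₀) + 0×(0.6Δ₀) = -2.4Δ₀; with Δ₀ = 33975 cm⁻¹ that is -81540 cm⁻¹.
Pairing penalty: 3 pairs vs 1 in the high-spin reference → 2 extra × P = 40600 cm⁻¹.
Net CFSE = -81540 + 40600 = -40940 cm⁻¹.

-40940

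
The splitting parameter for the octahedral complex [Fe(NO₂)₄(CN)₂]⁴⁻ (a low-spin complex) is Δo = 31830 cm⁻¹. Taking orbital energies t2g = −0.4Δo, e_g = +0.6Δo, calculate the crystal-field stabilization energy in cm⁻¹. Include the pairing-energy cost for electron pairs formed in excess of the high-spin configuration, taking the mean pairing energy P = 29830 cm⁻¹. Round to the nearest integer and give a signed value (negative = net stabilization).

-16732

Ligand charges: 4×(-1) from NO₂⁻ and 2×(-1) from CN⁻ sum to -6; with overall charge -4, Fe is +2.
Fe is in group 8, so Fe²⁺ is d⁶ (8 − 2 = 6).
The d⁶ electrons fill as t2g^6 e_g^0.
The orbital stabilization is -2.4Δo = -2.4 × 31830 = -76392 cm⁻¹.
High-spin d⁶ would be t2g^4 e_g^2 with 1 pair; low-spin has 3, so 2 excess pairs cost +2P = +59660 cm⁻¹.
Combining: -76392 + 59660 = -16732 cm⁻¹.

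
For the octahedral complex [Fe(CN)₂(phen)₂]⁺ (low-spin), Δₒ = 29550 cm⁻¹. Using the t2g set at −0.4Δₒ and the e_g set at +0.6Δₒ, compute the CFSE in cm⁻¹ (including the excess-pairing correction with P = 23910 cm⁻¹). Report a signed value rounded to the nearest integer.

-11280

Ligand charges: 2×(-1) from CN⁻ and 2×(+0) from phen sum to -2; with overall charge +1, Fe is +3.
Fe sits in group 8; removing 3 electrons leaves Fe³⁺ with 8 − 3 = 5 d electrons.
Electron filling gives t2g^5 e_g^0.
Orbital CFSE = 5(-0.4) + 0(0.6) = -2.0Δₒ = -2.0 × 29550 = -59100 cm⁻¹.
Relative to high-spin t2g^3 e_g^2 (0 paired), the low-spin configuration has 2 additional pairs, contributing +2 × 23910 = +47820 cm⁻¹.
Net CFSE = -59100 + 47820 = -11280 cm⁻¹.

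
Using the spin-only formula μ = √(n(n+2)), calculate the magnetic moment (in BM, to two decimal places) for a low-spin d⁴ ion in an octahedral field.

Configuration: t2g^4 e_g^0 → 2 unpaired electrons.
μ(spin-only) = √[2(2+2)] = √8 ≈ 2.83 BM.

2.83 BM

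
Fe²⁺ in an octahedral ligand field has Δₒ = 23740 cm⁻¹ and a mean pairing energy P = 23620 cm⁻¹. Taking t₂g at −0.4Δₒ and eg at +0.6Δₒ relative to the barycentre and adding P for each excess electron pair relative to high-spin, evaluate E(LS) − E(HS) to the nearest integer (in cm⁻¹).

-240

Fe sits in group 8; removing 2 electrons leaves Fe²⁺ with 8 − 2 = 6 d electrons.
High-spin: t₂g⁴ eg², CFSE = -0.4Δₒ = -9496 cm⁻¹.
For low-spin the configuration is t₂g⁶ eg⁰: orbital energy -2.4 × 23740 = -56976 cm⁻¹, and 2 additional pairs relative to high-spin add 47240 cm⁻¹, giving -9736 cm⁻¹.
E(LS) − E(HS) = -9736 − (-9496) = -240 cm⁻¹.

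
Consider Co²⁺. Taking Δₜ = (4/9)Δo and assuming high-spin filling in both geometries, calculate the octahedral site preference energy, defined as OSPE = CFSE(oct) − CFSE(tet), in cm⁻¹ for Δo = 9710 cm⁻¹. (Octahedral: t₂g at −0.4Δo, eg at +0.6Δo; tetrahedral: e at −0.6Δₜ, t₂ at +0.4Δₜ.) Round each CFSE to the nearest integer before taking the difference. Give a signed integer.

Group 9 minus oxidation state +2 gives a d⁷ configuration for Co²⁺.
Octahedral high-spin t₂g⁵ eg²: CFSE = -0.8 × 9710 = -7768 cm⁻¹.
In a tetrahedral site the filling is e⁴ t₂³: CFSE(tet) = -1.2Δₜ = -1.2 × (4/9)(9710) = -5179 cm⁻¹.
Subtracting, OSPE = -7768 − (-5179) = -2589 cm⁻¹.

-2589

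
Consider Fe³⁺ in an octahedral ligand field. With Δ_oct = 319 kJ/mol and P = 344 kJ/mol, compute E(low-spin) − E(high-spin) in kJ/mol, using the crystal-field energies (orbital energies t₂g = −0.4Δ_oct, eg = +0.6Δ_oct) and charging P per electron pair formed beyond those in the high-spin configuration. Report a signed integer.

Fe³⁺: group 8, so d-count = 8 − 3 = 5.
In the high-spin limit (t₂g³ eg²) the orbital term is 0.0Δ_oct = 0 kJ/mol, with no excess pairing.
Low-spin t₂g⁵ eg⁰ gives -2.0Δ_oct = -638 kJ/mol, but forming 2 extra pairs costs 2P = 688 kJ/mol, so E(LS) = -638 + 688 = 50 kJ/mol.
Thus E(LS) − E(HS) = 50 kJ/mol.

50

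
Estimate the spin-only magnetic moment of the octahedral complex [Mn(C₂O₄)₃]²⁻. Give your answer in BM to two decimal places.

3.87 BM

Each C₂O₄²⁻ contributes -2; 3 × (-2) = -6. With overall charge -2, Mn is in the +4 oxidation state.
Mn sits in group 7; removing 4 electrons leaves Mn⁴⁺ with 7 − 4 = 3 d electrons.
Configuration: t₂g³ eg⁰ → 3 unpaired electrons.
μ(spin-only) = √[3(3+2)] = √15 ≈ 3.87 BM.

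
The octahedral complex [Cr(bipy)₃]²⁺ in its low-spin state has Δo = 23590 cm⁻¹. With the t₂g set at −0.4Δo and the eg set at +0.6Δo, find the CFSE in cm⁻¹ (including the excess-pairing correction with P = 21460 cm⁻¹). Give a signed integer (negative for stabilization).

bipy is neutral, so the +2 overall charge sits on Cr: oxidation state +2.
Cr is in group 6, so Cr²⁺ is d⁴ (6 − 2 = 4).
Configuration: t₂g⁴ eg⁰.
CFSE(orbital) = 4×(-0.4Δo) + 0×(0.6Δo) = -1.6Δo; with Δo = 23590 cm⁻¹ that is -37744 cm⁻¹.
Relative to high-spin t₂g³ eg¹ (0 paired), the low-spin configuration has 1 additional pair, contributing +1 × 21460 = +21460 cm⁻¹.
Overall CFSE = -37744 + 21460 = -16284 cm⁻¹.

-16284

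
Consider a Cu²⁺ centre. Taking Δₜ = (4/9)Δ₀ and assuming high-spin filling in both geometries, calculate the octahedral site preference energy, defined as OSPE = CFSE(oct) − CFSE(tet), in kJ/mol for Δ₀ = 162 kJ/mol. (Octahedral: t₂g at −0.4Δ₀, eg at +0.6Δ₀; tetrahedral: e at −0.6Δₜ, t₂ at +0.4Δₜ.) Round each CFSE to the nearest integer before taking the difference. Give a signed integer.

Cu sits in group 11; removing 2 electrons leaves Cu²⁺ with 11 − 2 = 9 d electrons.
Octahedral (high-spin): t2g^6 e_g^3, CFSE = 6(−0.4) + 3(+0.6) = -0.6Δ₀ = -0.6 × 162 = -97 kJ/mol.
In a tetrahedral site the filling is e^4 t2^5: CFSE(tet) = -0.4Δₜ = -0.4 × (4/9)(162) = -29 kJ/mol.
OSPE = -97 − (-29) = -68 kJ/mol.

-68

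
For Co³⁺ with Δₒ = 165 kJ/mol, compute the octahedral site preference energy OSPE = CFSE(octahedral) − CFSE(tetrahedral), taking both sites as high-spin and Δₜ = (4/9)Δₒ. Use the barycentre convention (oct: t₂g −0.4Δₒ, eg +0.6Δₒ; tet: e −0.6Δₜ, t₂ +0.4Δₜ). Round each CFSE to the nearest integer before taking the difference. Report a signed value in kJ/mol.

-22

Co sits in group 9; removing 3 electrons leaves Co³⁺ with 9 − 3 = 6 d electrons.
Octahedral (high-spin): t₂g⁴ eg², CFSE = 4(−0.4) + 2(+0.6) = -0.4Δₒ = -0.4 × 165 = -66 kJ/mol.
In a tetrahedral site the filling is e³ t₂³: CFSE(tet) = -0.6Δₜ = -0.6 × (4/9)(165) = -44 kJ/mol.
OSPE = CFSE(oct) − CFSE(tet) = -66 − (-44) = -22 kJ/mol.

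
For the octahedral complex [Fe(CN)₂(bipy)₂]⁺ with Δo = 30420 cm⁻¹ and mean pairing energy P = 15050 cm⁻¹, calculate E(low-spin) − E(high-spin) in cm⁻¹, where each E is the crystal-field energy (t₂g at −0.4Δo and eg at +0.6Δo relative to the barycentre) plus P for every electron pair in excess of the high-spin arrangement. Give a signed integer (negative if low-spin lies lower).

-30740

Ligand charges: 2×(-1) from CN⁻ and 2×(+0) from bipy sum to -2; with overall charge +1, Fe is +3.
Fe sits in group 8; removing 3 electrons leaves Fe³⁺ with 8 − 3 = 5 d electrons.
In the high-spin limit (t₂g³ eg²) the orbital term is 0.0Δo = 0 cm⁻¹, with no excess pairing.
For low-spin the configuration is t₂g⁵ eg⁰: orbital energy -2.0 × 30420 = -60840 cm⁻¹, and 2 additional pairs relative to high-spin add 30100 cm⁻¹, giving -30740 cm⁻¹.
E(LS) − E(HS) = -30740 − (0) = -30740 cm⁻¹.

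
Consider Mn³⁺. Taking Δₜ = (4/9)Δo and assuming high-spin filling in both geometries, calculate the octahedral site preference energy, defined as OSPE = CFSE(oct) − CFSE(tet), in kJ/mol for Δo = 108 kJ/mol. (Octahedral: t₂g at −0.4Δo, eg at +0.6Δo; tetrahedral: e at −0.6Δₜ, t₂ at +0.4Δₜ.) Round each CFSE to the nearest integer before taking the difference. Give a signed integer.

-46

Mn is in group 7, so Mn³⁺ is d⁴ (7 − 3 = 4).
In an octahedral site d⁴ (HS) is t2g^3 e_g^1, giving CFSE(oct) = -0.6Δo = -65 kJ/mol.
Tetrahedral e^2 t2^2 gives -0.4Δₜ = -0.4 × (4/9) × 108 = -19 kJ/mol.
Subtracting, OSPE = -65 − (-19) = -46 kJ/mol.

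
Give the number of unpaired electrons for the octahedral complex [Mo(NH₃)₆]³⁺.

NH₃ is neutral, so the +3 overall charge sits on Mo: oxidation state +3.
Mo sits in group 6; removing 3 electrons leaves Mo³⁺ with 6 − 3 = 3 d electrons.
Configuration: t2g^3 e_g^0, giving 3 unpaired electrons.

3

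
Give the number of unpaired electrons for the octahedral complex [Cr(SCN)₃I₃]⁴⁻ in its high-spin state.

Ligand charges: 3×(-1) from SCN⁻ and 3×(-1) from I⁻ sum to -6; with overall charge -4, Cr is +2.
Cr is in group 6, so Cr²⁺ is d⁴ (6 − 2 = 4).
Configuration: t₂g³ eg¹, giving 4 unpaired electrons.

4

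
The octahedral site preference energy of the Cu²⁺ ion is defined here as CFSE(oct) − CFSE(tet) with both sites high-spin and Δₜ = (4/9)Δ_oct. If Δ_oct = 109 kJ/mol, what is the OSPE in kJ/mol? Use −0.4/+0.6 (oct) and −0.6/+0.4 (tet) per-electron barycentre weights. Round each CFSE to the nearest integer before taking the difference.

Group 11 minus oxidation state +2 gives a d⁹ configuration for Cu²⁺.
Octahedral (high-spin): t2g^6 e_g^3, CFSE = 6(−0.4) + 3(+0.6) = -0.6Δ_oct = -0.6 × 109 = -65 kJ/mol.
In a tetrahedral site the filling is e^4 t2^5: CFSE(tet) = -0.4Δₜ = -0.4 × (4/9)(109) = -19 kJ/mol.
OSPE = -65 − (-19) = -46 kJ/mol.

-46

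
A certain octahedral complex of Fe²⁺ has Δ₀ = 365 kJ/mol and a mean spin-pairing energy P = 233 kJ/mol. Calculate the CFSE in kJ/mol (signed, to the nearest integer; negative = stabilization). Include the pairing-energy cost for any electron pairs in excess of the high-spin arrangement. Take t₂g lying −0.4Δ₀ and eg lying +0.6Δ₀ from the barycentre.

-410

Fe sits in group 8; removing 2 electrons leaves Fe²⁺ with 8 − 2 = 6 d electrons.
Δ₀ > P, so pairing is preferred: the ground state is low-spin.
That gives t₂g⁶ eg⁰.
Orbital CFSE = -2.4Δ₀ = -2.4 × 365 = -876 kJ/mol.
Excess pairs vs high-spin: 3 − 1 = 2; pairing cost = +466 kJ/mol.
Net CFSE = -876 + 466 = -410 kJ/mol.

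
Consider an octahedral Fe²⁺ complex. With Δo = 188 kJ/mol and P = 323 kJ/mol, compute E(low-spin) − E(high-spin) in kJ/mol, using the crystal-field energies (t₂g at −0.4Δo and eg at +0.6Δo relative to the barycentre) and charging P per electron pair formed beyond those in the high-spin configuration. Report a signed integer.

270

Fe sits in group 8; removing 2 electrons leaves Fe²⁺ with 8 − 2 = 6 d electrons.
High-spin d⁶ fills as t₂g⁴ eg² with CFSE 4(−0.4) + 2(+0.6) = -0.4Δo = -75 kJ/mol.
Low-spin: t₂g⁶ eg⁰, orbital CFSE = -2.4Δo = -451 kJ/mol; plus 2 excess pairs × P = +646 kJ/mol; total 195 kJ/mol.
Thus E(LS) − E(HS) = 270 kJ/mol.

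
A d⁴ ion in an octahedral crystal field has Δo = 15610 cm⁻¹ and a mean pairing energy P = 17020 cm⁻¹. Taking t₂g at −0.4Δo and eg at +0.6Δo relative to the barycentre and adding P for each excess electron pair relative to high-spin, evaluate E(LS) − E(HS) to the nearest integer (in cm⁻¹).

High-spin d⁴ fills as t₂g³ eg¹ with CFSE 3(−0.4) + 1(+0.6) = -0.6Δo = -9366 cm⁻¹.
Low-spin t₂g⁴ eg⁰ gives -1.6Δo = -24976 cm⁻¹, but forming 1 extra pair costs 1P = 17020 cm⁻¹, so E(LS) = -24976 + 17020 = -7956 cm⁻¹.
Thus E(LS) − E(HS) = 1410 cm⁻¹.

1410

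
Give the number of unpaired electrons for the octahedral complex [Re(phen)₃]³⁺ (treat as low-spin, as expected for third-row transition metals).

2

phen is neutral, so the +3 overall charge sits on Re: oxidation state +3.
Group 7 minus oxidation state +3 gives a d⁴ configuration for Re³⁺.
Configuration: t2g^4 e_g^0, giving 2 unpaired electrons.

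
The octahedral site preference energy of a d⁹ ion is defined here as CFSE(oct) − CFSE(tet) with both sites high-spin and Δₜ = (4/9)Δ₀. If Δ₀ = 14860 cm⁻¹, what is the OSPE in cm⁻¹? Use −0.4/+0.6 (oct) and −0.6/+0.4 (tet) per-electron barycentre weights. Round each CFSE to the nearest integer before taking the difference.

-6274

In an octahedral site d⁹ (HS) is t2g^6 e_g^3, giving CFSE(oct) = -0.6Δ₀ = -8916 cm⁻¹.
Tetrahedral: e^4 t2^5, CFSE = 4(−0.6) + 5(+0.4) = -0.4Δₜ = -0.4 × (4/9) × 14860 = -2642 cm⁻¹.
Subtracting, OSPE = -8916 − (-2642) = -6274 cm⁻¹.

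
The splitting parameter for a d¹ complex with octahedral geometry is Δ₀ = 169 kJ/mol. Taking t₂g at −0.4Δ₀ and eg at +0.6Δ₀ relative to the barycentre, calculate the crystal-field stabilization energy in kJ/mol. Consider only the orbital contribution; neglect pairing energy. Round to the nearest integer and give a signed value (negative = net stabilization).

-68

The d¹ electrons fill as t₂g¹ eg⁰.
CFSE(orbital) = 1×(-0.4Δ₀) + 0×(0.6Δ₀) = -0.4Δ₀; with Δ₀ = 169 kJ/mol that is -68 kJ/mol.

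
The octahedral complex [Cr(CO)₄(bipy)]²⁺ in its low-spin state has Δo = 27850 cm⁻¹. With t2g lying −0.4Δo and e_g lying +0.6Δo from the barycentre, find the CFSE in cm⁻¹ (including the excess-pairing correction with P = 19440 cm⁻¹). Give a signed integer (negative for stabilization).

-25120

Ligand charges: 4×(+0) from CO and 1×(+0) from bipy sum to +0; with overall charge +2, Cr is +2.
Cr is in group 6, so Cr²⁺ is d⁴ (6 − 2 = 4).
Electron filling gives t2g^4 e_g^0.
The orbital stabilization is -1.6Δo = -1.6 × 27850 = -44560 cm⁻¹.
Pairing penalty: 1 pair vs 0 in the high-spin reference → 1 extra × P = 19440 cm⁻¹.
Overall CFSE = -44560 + 19440 = -25120 cm⁻¹.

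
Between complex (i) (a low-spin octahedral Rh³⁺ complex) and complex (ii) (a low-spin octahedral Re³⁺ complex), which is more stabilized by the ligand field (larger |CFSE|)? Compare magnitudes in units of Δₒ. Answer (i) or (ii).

(i)

(i): Rh sits in group 9; removing 3 electrons leaves Rh³⁺ with 9 − 3 = 6 d electrons; t₂g⁶ eg⁰, CFSE = -2.4Δₒ.
(ii): Group 7 minus oxidation state +3 gives a d⁴ configuration for Re³⁺; t2g^4 e_g^0, CFSE = -1.6Δₒ.
So (i) has the larger |CFSE|.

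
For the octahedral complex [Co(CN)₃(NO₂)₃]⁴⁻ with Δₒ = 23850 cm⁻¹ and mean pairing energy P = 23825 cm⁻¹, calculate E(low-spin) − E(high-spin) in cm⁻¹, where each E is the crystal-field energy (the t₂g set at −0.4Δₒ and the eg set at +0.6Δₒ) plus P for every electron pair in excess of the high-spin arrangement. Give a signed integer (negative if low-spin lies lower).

Ligand charges: 3×(-1) from CN⁻ and 3×(-1) from NO₂⁻ sum to -6; with overall charge -4, Co is +2.
Co²⁺: group 9, so d-count = 9 − 2 = 7.
High-spin d⁷ fills as t₂g⁵ eg² with CFSE 5(−0.4) + 2(+0.6) = -0.8Δₒ = -19080 cm⁻¹.
Low-spin t₂g⁶ eg¹ gives -1.8Δₒ = -42930 cm⁻¹, but forming 1 extra pair costs 1P = 23825 cm⁻¹, so E(LS) = -42930 + 23825 = -19105 cm⁻¹.
Thus E(LS) − E(HS) = -25 cm⁻¹.

-25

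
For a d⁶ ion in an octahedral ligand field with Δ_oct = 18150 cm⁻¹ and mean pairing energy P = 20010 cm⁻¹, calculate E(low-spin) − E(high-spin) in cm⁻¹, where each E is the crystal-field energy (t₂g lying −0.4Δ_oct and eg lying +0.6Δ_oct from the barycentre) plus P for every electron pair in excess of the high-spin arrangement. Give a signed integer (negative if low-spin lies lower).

3720

In the high-spin limit (t₂g⁴ eg²) the orbital term is -0.4Δ_oct = -7260 cm⁻¹, with no excess pairing.
Low-spin: t₂g⁶ eg⁰, orbital CFSE = -2.4Δ_oct = -43560 cm⁻¹; plus 2 excess pairs × P = +40020 cm⁻¹; total -3540 cm⁻¹.
Thus E(LS) − E(HS) = 3720 cm⁻¹.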